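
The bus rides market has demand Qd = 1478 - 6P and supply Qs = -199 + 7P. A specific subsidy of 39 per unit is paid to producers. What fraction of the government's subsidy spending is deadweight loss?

Pre-subsidy: 1478 - 6P = -199 + 7P gives P* = 129, Q* = 704.
With the subsidy, sellers receive Ps = Pb + 39 for each unit, where Pb is the price buyers pay.
Supply in terms of Pb becomes Qs = -199 + 7(Pb + 39) = 74 + 7Pb. Setting this equal to demand: 1478 - 6Pb = 74 + 7Pb, so Pb = 108.
Sellers receive Ps = 108 + 39 = 147; Q' = 1478 − 6·108 = 830.
ΔCS = ½(704 + 830)(129 − 108) = 16107; ΔPS = ½(704 + 830)(147 − 129) = 13806.
Government spending = 39 × 830 = 32370.
DWL = ½ × 39 × (830 − 704) = 2457; fraction = 2457 / 32370 = 63/830.

DWL / government spending = 63/830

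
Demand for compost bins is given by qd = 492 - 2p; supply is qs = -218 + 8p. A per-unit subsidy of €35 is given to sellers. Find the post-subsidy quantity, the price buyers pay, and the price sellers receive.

Pre-subsidy: 492 - 2p = -218 + 8p gives p* = 71, q* = 350.
With the subsidy, sellers receive ps = pb + 35 for each unit, where pb is the price buyers pay.
Supply in terms of pb becomes qs = -218 + 8(pb + 35) = 62 + 8pb. Setting this equal to demand: 492 - 2pb = 62 + 8pb, so pb = 43.
Sellers receive ps = 43 + 35 = 78; q' = 492 − 2·43 = 406.

q' = 406; buyers pay €43; sellers receive €78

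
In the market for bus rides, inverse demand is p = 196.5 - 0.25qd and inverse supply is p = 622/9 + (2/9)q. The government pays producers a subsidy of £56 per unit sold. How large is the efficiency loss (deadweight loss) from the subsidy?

Deadweight loss = 56448/17

Pre-subsidy: 196.5 - 0.25q = 622/9 + (2/9)q gives q* = 4586/17 and p* = 2194/17.
With the subsidy, sellers receive ps = pb + 56 for each unit, where pb is the price buyers pay.
On the curves, pb = 196.5 - 0.25q and ps = 622/9 + (2/9)q; the wedge ps − pb = 56 gives 622/9 + (2/9)q − (196.5 - 0.25q) = 56, so q' = 6602/17.
Then pb = 196.5 − 0.25·(6602/17) = 1690/17 and ps = 622/9 + (2/9)·(6602/17) = 2642/17.
The subsidy expands output by 6602/17 − 4586/17 = 2016/17 past the efficient level; on those units the gap between marginal cost and willingness to pay runs from 0 up to 56.
DWL = ½ × 56 × 2016/17 = 56448/17.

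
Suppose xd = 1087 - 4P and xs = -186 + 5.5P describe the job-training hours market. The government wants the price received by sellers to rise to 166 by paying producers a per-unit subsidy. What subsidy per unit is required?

Required subsidy s = 76 per unit

At a seller price of 166, quantity supplied is -186 + 5.5·166 = 727.
Buyers absorb 727 only when they pay Pb with 1087 − 4·Pb = 727, i.e. Pb = 90.
s = Ps − Pb = 166 − 90 = 76.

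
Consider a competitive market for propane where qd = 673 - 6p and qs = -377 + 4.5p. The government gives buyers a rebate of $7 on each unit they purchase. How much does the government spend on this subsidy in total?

Government cost = $637

Pre-subsidy: 673 - 6p = -377 + 4.5p gives p* = 100, q* = 73.
With the rebate, buyers effectively pay pb = ps − 7, where ps is the price sellers receive.
Demand in terms of ps becomes qd = 673 − 6(ps − 7) = 715 - 6ps. Setting this equal to supply: 715 - 6ps = -377 + 4.5ps, so ps = 104.
Buyers pay pb = 104 − 7 = 97; q' = -377 + 4.5·104 = 91.
Government outlay = subsidy × quantity = 7 × 91 = 637.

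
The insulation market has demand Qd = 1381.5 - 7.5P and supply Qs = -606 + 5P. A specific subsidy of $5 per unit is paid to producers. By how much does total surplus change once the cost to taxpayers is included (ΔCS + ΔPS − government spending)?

Pre-subsidy: 1381.5 - 7.5P = -606 + 5P gives P* = 159, Q* = 189.
With the subsidy, sellers receive Ps = Pb + 5 for each unit, where Pb is the price buyers pay.
Supply in terms of Pb becomes Qs = -606 + 5(Pb + 5) = -581 + 5Pb. Setting this equal to demand: 1381.5 - 7.5Pb = -581 + 5Pb, so Pb = 157.
Sellers receive Ps = 157 + 5 = 162; Q' = 1381.5 − 7.5·157 = 204.
ΔCS = ½(189 + 204)(159 − 157) = 393; ΔPS = ½(189 + 204)(162 − 159) = 589.5.
Government spending = 5 × 204 = 1020.
Net change = 393 + 589.5 − 1020 = -37.5. The loss equals the DWL triangle ½·5·15.

Net change in total surplus = -$37.5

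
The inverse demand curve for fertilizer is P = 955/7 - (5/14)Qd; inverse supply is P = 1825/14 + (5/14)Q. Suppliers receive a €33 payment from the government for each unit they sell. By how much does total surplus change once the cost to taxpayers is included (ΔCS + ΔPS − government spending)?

Pre-subsidy: 955/7 - (5/14)Q = 1825/14 + (5/14)Q gives Q* = 8.5 and P* = 3735/28.
With the subsidy, sellers receive Ps = Pb + 33 for each unit, where Pb is the price buyers pay.
On the curves, Pb = 955/7 - (5/14)Q and Ps = 1825/14 + (5/14)Q; the wedge Ps − Pb = 33 gives 1825/14 + (5/14)Q − (955/7 - (5/14)Q) = 33, so Q' = 54.7.
Then Pb = 955/7 − (5/14)·54.7 = 3273/28 and Ps = 1825/14 + (5/14)·54.7 = 4197/28.
ΔCS = ½(8.5 + 54.7)(3735/28 − 3273/28) = 521.4; ΔPS = ½(8.5 + 54.7)(4197/28 − 3735/28) = 521.4.
Government spending = 33 × 54.7 = 1805.1.
Net change = 521.4 + 521.4 − 1805.1 = -762.3. The loss equals the DWL triangle ½·33·46.2.

Net change in total surplus = -€762.3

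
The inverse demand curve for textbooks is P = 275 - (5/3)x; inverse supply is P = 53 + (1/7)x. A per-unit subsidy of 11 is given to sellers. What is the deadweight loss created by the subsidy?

Deadweight loss = 2541/76

Pre-subsidy: 275 - (5/3)x = 53 + (1/7)x gives x* = 2331/19 and P* = 1340/19.
With the subsidy, sellers receive Ps = Pb + 11 for each unit, where Pb is the price buyers pay.
On the curves, Pb = 275 - (5/3)x and Ps = 53 + (1/7)x; the wedge Ps − Pb = 11 gives 53 + (1/7)x − (275 - (5/3)x) = 11, so x' = 4893/38.
Then Pb = 275 − (5/3)·(4893/38) = 2295/38 and Ps = 53 + (1/7)·(4893/38) = 2713/38.
The subsidy expands output by 4893/38 − 2331/19 = 231/38 past the efficient level; on those units the gap between marginal cost and willingness to pay runs from 0 up to 11.
DWL = ½ × 11 × 231/38 = 2541/76.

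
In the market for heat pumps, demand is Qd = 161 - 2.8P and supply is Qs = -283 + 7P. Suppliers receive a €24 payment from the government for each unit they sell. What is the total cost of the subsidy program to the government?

Pre-subsidy: 161 - 2.8P = -283 + 7P gives P* = 2220/49, Q* = 239/7.
With the subsidy, sellers receive Ps = Pb + 24 for each unit, where Pb is the price buyers pay.
Supply in terms of Pb becomes Qs = -283 + 7(Pb + 24) = -115 + 7Pb. Setting this equal to demand: 161 - 2.8Pb = -115 + 7Pb, so Pb = 1380/49.
Sellers receive Ps = 1380/49 + 24 = 2556/49; Q' = 161 − 2.8·(1380/49) = 575/7.
Government outlay = subsidy × quantity = 24 × 575/7 = 13800/7.

Government cost = 13800/7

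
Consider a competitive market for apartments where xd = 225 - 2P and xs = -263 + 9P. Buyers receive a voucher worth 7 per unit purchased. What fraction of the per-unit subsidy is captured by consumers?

Pre-subsidy: 225 - 2P = -263 + 9P gives P* = 488/11, x* = 1499/11.
With the rebate, buyers effectively pay Pb = Ps − 7, where Ps is the price sellers receive.
Demand in terms of Ps becomes xd = 225 − 2(Ps − 7) = 239 - 2Ps. Setting this equal to supply: 239 - 2Ps = -263 + 9Ps, so Ps = 502/11.
Buyers pay Pb = 502/11 − 7 = 425/11; x' = -263 + 9·(502/11) = 1625/11.
Buyers' price falls by P* − Pb = 488/11 − 425/11 = 63/11; sellers' price rises by Ps − P* = 502/11 − 488/11 = 14/11.
So consumers capture (63/11)/7 = 9/11 of each unit of subsidy.

Consumer share = 9/11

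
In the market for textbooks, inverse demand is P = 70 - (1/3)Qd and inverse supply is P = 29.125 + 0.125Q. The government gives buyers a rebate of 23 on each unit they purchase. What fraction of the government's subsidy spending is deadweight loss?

DWL / government spending = 92/511

Pre-subsidy: 70 - (1/3)Q = 29.125 + 0.125Q gives Q* = 981/11 and P* = 443/11.
With the rebate, buyers effectively pay Pb = Ps − 23, where Ps is the price sellers receive.
On the curves, Pb = 70 - (1/3)Q and Ps = 29.125 + 0.125Q; the wedge Ps − Pb = 23 gives 29.125 + 0.125Q − (70 - (1/3)Q) = 23, so Q' = 1533/11.
Then Pb = 70 − (1/3)·(1533/11) = 259/11 and Ps = 29.125 + 0.125·(1533/11) = 512/11.
ΔCS = ½(981/11 + 1533/11)(443/11 − 259/11) = 231288/121; ΔPS = ½(981/11 + 1533/11)(512/11 − 443/11) = 86733/121.
Government spending = 23 × 1533/11 = 35259/11.
DWL = ½ × 23 × (1533/11 − 981/11) = 6348/11; fraction = (6348/11) / (35259/11) = 92/511.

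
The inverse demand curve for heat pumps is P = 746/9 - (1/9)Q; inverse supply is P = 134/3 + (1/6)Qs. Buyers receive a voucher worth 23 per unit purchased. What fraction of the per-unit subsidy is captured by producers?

Pre-subsidy: 746/9 - (1/9)Q = 134/3 + (1/6)Q gives Q* = 137.6 and P* = 67.6.
With the rebate, buyers effectively pay Pb = Ps − 23, where Ps is the price sellers receive.
On the curves, Pb = 746/9 - (1/9)Q and Ps = 134/3 + (1/6)Q; the wedge Ps − Pb = 23 gives 134/3 + (1/6)Q − (746/9 - (1/9)Q) = 23, so Q' = 220.4.
Then Pb = 746/9 − (1/9)·220.4 = 58.4 and Ps = 134/3 + (1/6)·220.4 = 81.4.
Buyers' price falls by P* − Pb = 67.6 − 58.4 = 9.2; sellers' price rises by Ps − P* = 81.4 − 67.6 = 13.8.
So producers capture 13.8/23 = 0.6 of each unit of subsidy.

Producer share = 0.6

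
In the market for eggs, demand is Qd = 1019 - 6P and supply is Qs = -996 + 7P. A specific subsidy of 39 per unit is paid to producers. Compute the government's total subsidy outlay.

Government cost = 8385

Pre-subsidy: 1019 - 6P = -996 + 7P gives P* = 155, Q* = 89.
With the subsidy, sellers receive Ps = Pb + 39 for each unit, where Pb is the price buyers pay.
Supply in terms of Pb becomes Qs = -996 + 7(Pb + 39) = -723 + 7Pb. Setting this equal to demand: 1019 - 6Pb = -723 + 7Pb, so Pb = 134.
Sellers receive Ps = 134 + 39 = 173; Q' = 1019 − 6·134 = 215.
Government outlay = subsidy × quantity = 39 × 215 = 8385.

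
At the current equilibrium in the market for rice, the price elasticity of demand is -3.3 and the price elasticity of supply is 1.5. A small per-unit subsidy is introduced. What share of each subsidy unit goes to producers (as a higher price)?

For a small subsidy around the equilibrium, the benefit split depends on the relative slopes, which at a point are proportional to the elasticities.
Buyer share = εs/(εs + |εd|) = 1.5/(1.5 + 3.3) = 0.3125; seller share = |εd|/(εs + |εd|) = 0.6875.
So producers capture 0.6875 of the subsidy.

Producer share = 0.6875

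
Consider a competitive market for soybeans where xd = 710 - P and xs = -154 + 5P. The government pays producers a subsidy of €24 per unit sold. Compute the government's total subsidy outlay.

Pre-subsidy: 710 - P = -154 + 5P gives P* = 144, x* = 566.
With the subsidy, sellers receive Ps = Pb + 24 for each unit, where Pb is the price buyers pay.
Supply in terms of Pb becomes xs = -154 + 5(Pb + 24) = -34 + 5Pb. Setting this equal to demand: 710 - Pb = -34 + 5Pb, so Pb = 124.
Sellers receive Ps = 124 + 24 = 148; x' = 710 − 1·124 = 586.
Government outlay = subsidy × quantity = 24 × 586 = 14064.

Government cost = €14064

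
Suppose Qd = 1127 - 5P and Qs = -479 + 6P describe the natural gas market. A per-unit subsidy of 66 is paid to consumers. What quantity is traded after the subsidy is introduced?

Pre-subsidy: 1127 - 5P = -479 + 6P gives P* = 146, Q* = 397.
With the rebate, buyers effectively pay Pb = Ps − 66, where Ps is the price sellers receive.
Demand in terms of Ps becomes Qd = 1127 − 5(Ps − 66) = 1457 - 5Ps. Setting this equal to supply: 1457 - 5Ps = -479 + 6Ps, so Ps = 176.
Buyers pay Pb = 176 − 66 = 110; Q' = -479 + 6·176 = 577.

Q' = 577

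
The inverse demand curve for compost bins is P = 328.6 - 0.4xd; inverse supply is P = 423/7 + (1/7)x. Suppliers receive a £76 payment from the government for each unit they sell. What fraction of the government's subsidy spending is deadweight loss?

Pre-subsidy: 328.6 - 0.4x = 423/7 + (1/7)x gives x* = 494 and P* = 131.
With the subsidy, sellers receive Ps = Pb + 76 for each unit, where Pb is the price buyers pay.
On the curves, Pb = 328.6 - 0.4x and Ps = 423/7 + (1/7)x; the wedge Ps − Pb = 76 gives 423/7 + (1/7)x − (328.6 - 0.4x) = 76, so x' = 634.
Then Pb = 328.6 − 0.4·634 = 75 and Ps = 423/7 + (1/7)·634 = 151.
ΔCS = ½(494 + 634)(131 − 75) = 31584; ΔPS = ½(494 + 634)(151 − 131) = 11280.
Government spending = 76 × 634 = 48184.
DWL = ½ × 76 × (634 − 494) = 5320; fraction = 5320 / 48184 = 35/317.

DWL / government spending = 35/317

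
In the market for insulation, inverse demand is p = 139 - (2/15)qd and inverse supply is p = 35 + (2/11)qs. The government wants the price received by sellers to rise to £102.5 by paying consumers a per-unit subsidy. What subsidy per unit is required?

Required subsidy s = £13 per unit

At a seller price of 102.5, quantity supplied is -192.5 + 5.5·102.5 = 371.25.
Buyers absorb 371.25 only when they pay pb = 139 − (2/15)·371.25 = 89.5.
s = ps − pb = 102.5 − 89.5 = 13.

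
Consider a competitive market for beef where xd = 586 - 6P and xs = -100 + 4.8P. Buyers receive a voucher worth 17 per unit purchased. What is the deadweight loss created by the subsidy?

Pre-subsidy: 586 - 6P = -100 + 4.8P gives P* = 1715/27, x* = 1844/9.
With the rebate, buyers effectively pay Pb = Ps − 17, where Ps is the price sellers receive.
Demand in terms of Ps becomes xd = 586 − 6(Ps − 17) = 688 - 6Ps. Setting this equal to supply: 688 - 6Ps = -100 + 4.8Ps, so Ps = 1970/27.
Buyers pay Pb = 1970/27 − 17 = 1511/27; x' = -100 + 4.8·(1970/27) = 2252/9.
The subsidy expands output by 2252/9 − 1844/9 = 136/3 past the efficient level; on those units the gap between marginal cost and willingness to pay runs from 0 up to 17.
DWL = ½ × 17 × 136/3 = 1156/3.

Deadweight loss = 1156/3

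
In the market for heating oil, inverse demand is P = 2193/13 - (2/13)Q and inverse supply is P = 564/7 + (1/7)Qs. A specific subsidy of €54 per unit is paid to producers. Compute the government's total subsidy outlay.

Government cost = €25866

Pre-subsidy: 2193/13 - (2/13)Q = 564/7 + (1/7)Q gives Q* = 297 and P* = 123.
With the subsidy, sellers receive Ps = Pb + 54 for each unit, where Pb is the price buyers pay.
On the curves, Pb = 2193/13 - (2/13)Q and Ps = 564/7 + (1/7)Q; the wedge Ps − Pb = 54 gives 564/7 + (1/7)Q − (2193/13 - (2/13)Q) = 54, so Q' = 479.
Then Pb = 2193/13 − (2/13)·479 = 95 and Ps = 564/7 + (1/7)·479 = 149.
Government outlay = subsidy × quantity = 54 × 479 = 25866.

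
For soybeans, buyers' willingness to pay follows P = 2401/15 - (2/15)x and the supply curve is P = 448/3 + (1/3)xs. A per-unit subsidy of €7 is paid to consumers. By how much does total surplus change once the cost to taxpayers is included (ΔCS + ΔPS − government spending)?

Pre-subsidy: 2401/15 - (2/15)x = 448/3 + (1/3)x gives x* = 23 and P* = 157.
With the rebate, buyers effectively pay Pb = Ps − 7, where Ps is the price sellers receive.
On the curves, Pb = 2401/15 - (2/15)x and Ps = 448/3 + (1/3)x; the wedge Ps − Pb = 7 gives 448/3 + (1/3)x − (2401/15 - (2/15)x) = 7, so x' = 38.
Then Pb = 2401/15 − (2/15)·38 = 155 and Ps = 448/3 + (1/3)·38 = 162.
ΔCS = ½(23 + 38)(157 − 155) = 61; ΔPS = ½(23 + 38)(162 − 157) = 152.5.
Government spending = 7 × 38 = 266.
Net change = 61 + 152.5 − 266 = -52.5. The loss equals the DWL triangle ½·7·15.

Net change in total surplus = -€52.5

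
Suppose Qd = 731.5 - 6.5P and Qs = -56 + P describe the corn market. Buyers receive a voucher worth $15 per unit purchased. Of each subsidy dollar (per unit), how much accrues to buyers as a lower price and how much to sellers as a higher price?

Buyers gain $2 per unit; sellers gain $13 per unit

Pre-subsidy: 731.5 - 6.5P = -56 + P gives P* = 105, Q* = 49.
With the rebate, buyers effectively pay Pb = Ps − 15, where Ps is the price sellers receive.
Demand in terms of Ps becomes Qd = 731.5 − 6.5(Ps − 15) = 829 - 6.5Ps. Setting this equal to supply: 829 - 6.5Ps = -56 + Ps, so Ps = 118.
Buyers pay Pb = 118 − 15 = 103; Q' = -56 + 1·118 = 62.
Buyers' price falls by P* − Pb = 105 − 103 = 2; sellers' price rises by Ps − P* = 118 − 105 = 13.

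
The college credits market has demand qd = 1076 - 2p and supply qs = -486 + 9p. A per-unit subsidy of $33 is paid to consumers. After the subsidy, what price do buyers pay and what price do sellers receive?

Pre-subsidy: 1076 - 2p = -486 + 9p gives p* = 142, q* = 792.
With the rebate, buyers effectively pay pb = ps − 33, where ps is the price sellers receive.
Demand in terms of ps becomes qd = 1076 − 2(ps − 33) = 1142 - 2ps. Setting this equal to supply: 1142 - 2ps = -486 + 9ps, so ps = 148.
Buyers pay pb = 148 − 33 = 115; q' = -486 + 9·148 = 846.

Buyers pay $115; sellers receive $148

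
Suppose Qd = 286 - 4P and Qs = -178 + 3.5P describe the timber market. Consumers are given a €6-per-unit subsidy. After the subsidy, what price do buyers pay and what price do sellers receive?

Buyers pay 886/15; sellers receive 976/15

Pre-subsidy: 286 - 4P = -178 + 3.5P gives P* = 928/15, Q* = 578/15.
With the rebate, buyers effectively pay Pb = Ps − 6, where Ps is the price sellers receive.
Demand in terms of Ps becomes Qd = 286 − 4(Ps − 6) = 310 - 4Ps. Setting this equal to supply: 310 - 4Ps = -178 + 3.5Ps, so Ps = 976/15.
Buyers pay Pb = 976/15 − 6 = 886/15; Q' = -178 + 3.5·(976/15) = 746/15.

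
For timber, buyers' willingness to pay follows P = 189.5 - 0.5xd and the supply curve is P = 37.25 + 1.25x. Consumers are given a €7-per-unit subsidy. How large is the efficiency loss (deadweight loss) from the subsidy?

Pre-subsidy: 189.5 - 0.5x = 37.25 + 1.25x gives x* = 87 and P* = 146.
With the rebate, buyers effectively pay Pb = Ps − 7, where Ps is the price sellers receive.
On the curves, Pb = 189.5 - 0.5x and Ps = 37.25 + 1.25x; the wedge Ps − Pb = 7 gives 37.25 + 1.25x − (189.5 - 0.5x) = 7, so x' = 91.
Then Pb = 189.5 − 0.5·91 = 144 and Ps = 37.25 + 1.25·91 = 151.
The subsidy expands output by 91 − 87 = 4 past the efficient level; on those units the gap between marginal cost and willingness to pay runs from 0 up to 7.
DWL = ½ × 7 × 4 = 14.

Deadweight loss = €14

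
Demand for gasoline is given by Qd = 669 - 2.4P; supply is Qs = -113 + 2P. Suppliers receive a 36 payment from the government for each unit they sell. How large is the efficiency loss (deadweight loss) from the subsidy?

Deadweight loss = 7776/11

Pre-subsidy: 669 - 2.4P = -113 + 2P gives P* = 1955/11, Q* = 2667/11.
With the subsidy, sellers receive Ps = Pb + 36 for each unit, where Pb is the price buyers pay.
Supply in terms of Pb becomes Qs = -113 + 2(Pb + 36) = -41 + 2Pb. Setting this equal to demand: 669 - 2.4Pb = -41 + 2Pb, so Pb = 1775/11.
Sellers receive Ps = 1775/11 + 36 = 2171/11; Q' = 669 − 2.4·(1775/11) = 3099/11.
The subsidy expands output by 3099/11 − 2667/11 = 432/11 past the efficient level; on those units the gap between marginal cost and willingness to pay runs from 0 up to 36.
DWL = ½ × 36 × 432/11 = 7776/11.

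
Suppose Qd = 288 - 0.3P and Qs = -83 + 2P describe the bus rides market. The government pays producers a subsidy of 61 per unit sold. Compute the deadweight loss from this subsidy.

Pre-subsidy: 288 - 0.3P = -83 + 2P gives P* = 3710/23, Q* = 5511/23.
With the subsidy, sellers receive Ps = Pb + 61 for each unit, where Pb is the price buyers pay.
Supply in terms of Pb becomes Qs = -83 + 2(Pb + 61) = 39 + 2Pb. Setting this equal to demand: 288 - 0.3Pb = 39 + 2Pb, so Pb = 2490/23.
Sellers receive Ps = 2490/23 + 61 = 3893/23; Q' = 288 − 0.3·(2490/23) = 5877/23.
The subsidy expands output by 5877/23 − 5511/23 = 366/23 past the efficient level; on those units the gap between marginal cost and willingness to pay runs from 0 up to 61.
DWL = ½ × 61 × 366/23 = 11163/23.

Deadweight loss = 11163/23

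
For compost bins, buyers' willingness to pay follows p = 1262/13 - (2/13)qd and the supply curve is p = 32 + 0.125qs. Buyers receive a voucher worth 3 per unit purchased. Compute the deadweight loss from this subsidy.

Deadweight loss = 468/29

Pre-subsidy: 1262/13 - (2/13)q = 32 + 0.125q gives q* = 6768/29 and p* = 1774/29.
With the rebate, buyers effectively pay pb = ps − 3, where ps is the price sellers receive.
On the curves, pb = 1262/13 - (2/13)q and ps = 32 + 0.125q; the wedge ps − pb = 3 gives 32 + 0.125q − (1262/13 - (2/13)q) = 3, so q' = 7080/29.
Then pb = 1262/13 − (2/13)·(7080/29) = 1726/29 and ps = 32 + 0.125·(7080/29) = 1813/29.
The subsidy expands output by 7080/29 − 6768/29 = 312/29 past the efficient level; on those units the gap between marginal cost and willingness to pay runs from 0 up to 3.
DWL = ½ × 3 × 312/29 = 468/29.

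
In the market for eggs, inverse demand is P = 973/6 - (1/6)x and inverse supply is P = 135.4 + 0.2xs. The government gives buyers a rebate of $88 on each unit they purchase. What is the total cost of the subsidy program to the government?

Government cost = $27544

Pre-subsidy: 973/6 - (1/6)x = 135.4 + 0.2x gives x* = 73 and P* = 150.
With the rebate, buyers effectively pay Pb = Ps − 88, where Ps is the price sellers receive.
On the curves, Pb = 973/6 - (1/6)x and Ps = 135.4 + 0.2x; the wedge Ps − Pb = 88 gives 135.4 + 0.2x − (973/6 - (1/6)x) = 88, so x' = 313.
Then Pb = 973/6 − (1/6)·313 = 110 and Ps = 135.4 + 0.2·313 = 198.
Government outlay = subsidy × quantity = 88 × 313 = 27544.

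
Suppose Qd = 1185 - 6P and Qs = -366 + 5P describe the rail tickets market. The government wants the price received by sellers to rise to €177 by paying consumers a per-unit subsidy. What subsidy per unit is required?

At a seller price of 177, quantity supplied is -366 + 5·177 = 519.
Buyers absorb 519 only when they pay Pb with 1185 − 6·Pb = 519, i.e. Pb = 111.
s = Ps − Pb = 177 − 111 = 66.

Required subsidy s = €66 per unit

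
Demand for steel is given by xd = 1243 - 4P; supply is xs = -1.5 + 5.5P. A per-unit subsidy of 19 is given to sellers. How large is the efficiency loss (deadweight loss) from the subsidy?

Pre-subsidy: 1243 - 4P = -1.5 + 5.5P gives P* = 131, x* = 719.
With the subsidy, sellers receive Ps = Pb + 19 for each unit, where Pb is the price buyers pay.
Supply in terms of Pb becomes xs = -1.5 + 5.5(Pb + 19) = 103 + 5.5Pb. Setting this equal to demand: 1243 - 4Pb = 103 + 5.5Pb, so Pb = 120.
Sellers receive Ps = 120 + 19 = 139; x' = 1243 − 4·120 = 763.
The subsidy expands output by 763 − 719 = 44 past the efficient level; on those units the gap between marginal cost and willingness to pay runs from 0 up to 19.
DWL = ½ × 19 × 44 = 418.

Deadweight loss = 418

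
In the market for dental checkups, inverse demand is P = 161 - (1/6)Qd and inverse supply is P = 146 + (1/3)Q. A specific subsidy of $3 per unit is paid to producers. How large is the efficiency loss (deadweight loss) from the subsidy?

Pre-subsidy: 161 - (1/6)Q = 146 + (1/3)Q gives Q* = 30 and P* = 156.
With the subsidy, sellers receive Ps = Pb + 3 for each unit, where Pb is the price buyers pay.
On the curves, Pb = 161 - (1/6)Q and Ps = 146 + (1/3)Q; the wedge Ps − Pb = 3 gives 146 + (1/3)Q − (161 - (1/6)Q) = 3, so Q' = 36.
Then Pb = 161 − (1/6)·36 = 155 and Ps = 146 + (1/3)·36 = 158.
The subsidy expands output by 36 − 30 = 6 past the efficient level; on those units the gap between marginal cost and willingness to pay runs from 0 up to 3.
DWL = ½ × 3 × 6 = 9.

Deadweight loss = $9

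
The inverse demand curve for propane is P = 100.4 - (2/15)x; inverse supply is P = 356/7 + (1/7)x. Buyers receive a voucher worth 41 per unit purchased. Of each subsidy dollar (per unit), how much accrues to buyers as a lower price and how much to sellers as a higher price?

Pre-subsidy: 100.4 - (2/15)x = 356/7 + (1/7)x gives x* = 5202/29 and P* = 2218/29.
With the rebate, buyers effectively pay Pb = Ps − 41, where Ps is the price sellers receive.
On the curves, Pb = 100.4 - (2/15)x and Ps = 356/7 + (1/7)x; the wedge Ps − Pb = 41 gives 356/7 + (1/7)x − (100.4 - (2/15)x) = 41, so x' = 9507/29.
Then Pb = 100.4 − (2/15)·(9507/29) = 1644/29 and Ps = 356/7 + (1/7)·(9507/29) = 2833/29.
Buyers' price falls by P* − Pb = 2218/29 − 1644/29 = 574/29; sellers' price rises by Ps − P* = 2833/29 − 2218/29 = 615/29.

Buyers gain 574/29 per unit; sellers gain 615/29 per unit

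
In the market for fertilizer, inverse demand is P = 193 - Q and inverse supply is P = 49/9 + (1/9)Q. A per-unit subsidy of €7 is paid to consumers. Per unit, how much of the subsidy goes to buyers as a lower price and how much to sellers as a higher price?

Pre-subsidy: 193 - Q = 49/9 + (1/9)Q gives Q* = 168.8 and P* = 24.2.
With the rebate, buyers effectively pay Pb = Ps − 7, where Ps is the price sellers receive.
On the curves, Pb = 193 - Q and Ps = 49/9 + (1/9)Q; the wedge Ps − Pb = 7 gives 49/9 + (1/9)Q − (193 - Q) = 7, so Q' = 175.1.
Then Pb = 193 − 1·175.1 = 17.9 and Ps = 49/9 + (1/9)·175.1 = 24.9.
Buyers' price falls by P* − Pb = 24.2 − 17.9 = 6.3; sellers' price rises by Ps − P* = 24.9 − 24.2 = 0.7.

Buyers gain €6.3 per unit; sellers gain €0.7 per unit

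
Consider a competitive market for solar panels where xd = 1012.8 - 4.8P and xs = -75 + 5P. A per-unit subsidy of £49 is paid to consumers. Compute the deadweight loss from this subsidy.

Pre-subsidy: 1012.8 - 4.8P = -75 + 5P gives P* = 111, x* = 480.
With the rebate, buyers effectively pay Pb = Ps − 49, where Ps is the price sellers receive.
Demand in terms of Ps becomes xd = 1012.8 − 4.8(Ps − 49) = 1248 - 4.8Ps. Setting this equal to supply: 1248 - 4.8Ps = -75 + 5Ps, so Ps = 135.
Buyers pay Pb = 135 − 49 = 86; x' = -75 + 5·135 = 600.
The subsidy expands output by 600 − 480 = 120 past the efficient level; on those units the gap between marginal cost and willingness to pay runs from 0 up to 49.
DWL = ½ × 49 × 120 = 2940.

Deadweight loss = £2940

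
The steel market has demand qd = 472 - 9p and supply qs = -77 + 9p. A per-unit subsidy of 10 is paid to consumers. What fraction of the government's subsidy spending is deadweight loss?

Pre-subsidy: 472 - 9p = -77 + 9p gives p* = 30.5, q* = 197.5.
With the rebate, buyers effectively pay pb = ps − 10, where ps is the price sellers receive.
Demand in terms of ps becomes qd = 472 − 9(ps − 10) = 562 - 9ps. Setting this equal to supply: 562 - 9ps = -77 + 9ps, so ps = 35.5.
Buyers pay pb = 35.5 − 10 = 25.5; q' = -77 + 9·35.5 = 242.5.
ΔCS = ½(197.5 + 242.5)(30.5 − 25.5) = 1100; ΔPS = ½(197.5 + 242.5)(35.5 − 30.5) = 1100.
Government spending = 10 × 242.5 = 2425.
DWL = ½ × 10 × (242.5 − 197.5) = 225; fraction = 225 / 2425 = 9/97.

DWL / government spending = 9/97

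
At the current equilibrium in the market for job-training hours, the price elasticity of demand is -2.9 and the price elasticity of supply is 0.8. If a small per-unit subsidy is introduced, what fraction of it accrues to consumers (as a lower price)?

Consumer share = 8/37

For a small subsidy around the equilibrium, the benefit split depends on the relative slopes, which at a point are proportional to the elasticities.
Buyer share = εs/(εs + |εd|) = 0.8/(0.8 + 2.9) = 8/37; seller share = |εd|/(εs + |εd|) = 29/37.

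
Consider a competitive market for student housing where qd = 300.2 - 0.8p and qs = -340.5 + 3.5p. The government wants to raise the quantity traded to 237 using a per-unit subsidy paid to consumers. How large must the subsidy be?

At q = 237, invert demand for the buyer price: pb = (300.2 − 237)/0.8 = 79; invert supply for the seller price: ps = (237 − (-340.5))/3.5 = 165.
The subsidy must fill the gap: s = ps − pb = 165 − 79 = 86.

Required subsidy s = 86 per unit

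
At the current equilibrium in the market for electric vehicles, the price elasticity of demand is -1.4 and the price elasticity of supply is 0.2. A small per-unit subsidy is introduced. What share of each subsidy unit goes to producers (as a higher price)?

Producer share = 0.875

For a small subsidy around the equilibrium, the benefit split depends on the relative slopes, which at a point are proportional to the elasticities.
Buyer share = εs/(εs + |εd|) = 0.2/(0.2 + 1.4) = 0.125; seller share = |εd|/(εs + |εd|) = 0.875.
So producers capture 0.875 of the subsidy.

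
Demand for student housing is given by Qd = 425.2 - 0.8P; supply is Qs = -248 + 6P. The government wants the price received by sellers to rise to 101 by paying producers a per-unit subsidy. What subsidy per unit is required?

At a seller price of 101, quantity supplied is -248 + 6·101 = 358.
Buyers absorb 358 only when they pay Pb with 425.2 − 0.8·Pb = 358, i.e. Pb = 84.
s = Ps − Pb = 101 − 84 = 17.

Required subsidy s = 17 per unit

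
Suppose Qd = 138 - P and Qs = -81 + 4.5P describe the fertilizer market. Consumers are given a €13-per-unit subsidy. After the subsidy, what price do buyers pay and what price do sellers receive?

Pre-subsidy: 138 - P = -81 + 4.5P gives P* = 438/11, Q* = 1080/11.
With the rebate, buyers effectively pay Pb = Ps − 13, where Ps is the price sellers receive.
Demand in terms of Ps becomes Qd = 138 − 1(Ps − 13) = 151 - Ps. Setting this equal to supply: 151 - Ps = -81 + 4.5Ps, so Ps = 464/11.
Buyers pay Pb = 464/11 − 13 = 321/11; Q' = -81 + 4.5·(464/11) = 1197/11.

Buyers pay 321/11; sellers receive 464/11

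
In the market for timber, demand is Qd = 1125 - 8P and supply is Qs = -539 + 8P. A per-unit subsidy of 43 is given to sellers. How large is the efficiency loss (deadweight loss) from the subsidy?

Deadweight loss = 3698

Pre-subsidy: 1125 - 8P = -539 + 8P gives P* = 104, Q* = 293.
With the subsidy, sellers receive Ps = Pb + 43 for each unit, where Pb is the price buyers pay.
Supply in terms of Pb becomes Qs = -539 + 8(Pb + 43) = -195 + 8Pb. Setting this equal to demand: 1125 - 8Pb = -195 + 8Pb, so Pb = 82.5.
Sellers receive Ps = 82.5 + 43 = 125.5; Q' = 1125 − 8·82.5 = 465.
The subsidy expands output by 465 − 293 = 172 past the efficient level; on those units the gap between marginal cost and willingness to pay runs from 0 up to 43.
DWL = ½ × 43 × 172 = 3698.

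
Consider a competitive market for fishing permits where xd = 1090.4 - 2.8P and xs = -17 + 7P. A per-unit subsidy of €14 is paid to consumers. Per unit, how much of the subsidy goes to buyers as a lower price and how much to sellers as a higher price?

Pre-subsidy: 1090.4 - 2.8P = -17 + 7P gives P* = 113, x* = 774.
With the rebate, buyers effectively pay Pb = Ps − 14, where Ps is the price sellers receive.
Demand in terms of Ps becomes xd = 1090.4 − 2.8(Ps − 14) = 1129.6 - 2.8Ps. Setting this equal to supply: 1129.6 - 2.8Ps = -17 + 7Ps, so Ps = 117.
Buyers pay Pb = 117 − 14 = 103; x' = -17 + 7·117 = 802.
Buyers' price falls by P* − Pb = 113 − 103 = 10; sellers' price rises by Ps − P* = 117 − 113 = 4.

Buyers gain €10 per unit; sellers gain €4 per unit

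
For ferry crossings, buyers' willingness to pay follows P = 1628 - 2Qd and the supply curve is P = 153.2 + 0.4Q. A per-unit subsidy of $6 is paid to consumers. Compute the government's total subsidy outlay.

Pre-subsidy: 1628 - 2Q = 153.2 + 0.4Q gives Q* = 614.5 and P* = 399.
With the rebate, buyers effectively pay Pb = Ps − 6, where Ps is the price sellers receive.
On the curves, Pb = 1628 - 2Q and Ps = 153.2 + 0.4Q; the wedge Ps − Pb = 6 gives 153.2 + 0.4Q − (1628 - 2Q) = 6, so Q' = 617.
Then Pb = 1628 − 2·617 = 394 and Ps = 153.2 + 0.4·617 = 400.
Government outlay = subsidy × quantity = 6 × 617 = 3702.

Government cost = $3702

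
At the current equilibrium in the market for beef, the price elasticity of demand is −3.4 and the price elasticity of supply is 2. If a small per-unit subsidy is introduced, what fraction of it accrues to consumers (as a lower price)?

Consumer share = 10/27

For a small subsidy around the equilibrium, the benefit split depends on the relative slopes, which at a point are proportional to the elasticities.
Buyer share = εs/(εs + |εd|) = 2/(2 + 3.4) = 10/27; seller share = |εd|/(εs + |εd|) = 17/27.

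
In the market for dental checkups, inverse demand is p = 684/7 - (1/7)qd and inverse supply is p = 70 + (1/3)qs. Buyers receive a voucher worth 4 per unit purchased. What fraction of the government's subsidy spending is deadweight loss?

Pre-subsidy: 684/7 - (1/7)q = 70 + (1/3)q gives q* = 58.2 and p* = 89.4.
With the rebate, buyers effectively pay pb = ps − 4, where ps is the price sellers receive.
On the curves, pb = 684/7 - (1/7)q and ps = 70 + (1/3)q; the wedge ps − pb = 4 gives 70 + (1/3)q − (684/7 - (1/7)q) = 4, so q' = 66.6.
Then pb = 684/7 − (1/7)·66.6 = 88.2 and ps = 70 + (1/3)·66.6 = 92.2.
ΔCS = ½(58.2 + 66.6)(89.4 − 88.2) = 74.88; ΔPS = ½(58.2 + 66.6)(92.2 − 89.4) = 174.72.
Government spending = 4 × 66.6 = 266.4.
DWL = ½ × 4 × (66.6 − 58.2) = 16.8; fraction = 16.8 / 266.4 = 7/111.

DWL / government spending = 7/111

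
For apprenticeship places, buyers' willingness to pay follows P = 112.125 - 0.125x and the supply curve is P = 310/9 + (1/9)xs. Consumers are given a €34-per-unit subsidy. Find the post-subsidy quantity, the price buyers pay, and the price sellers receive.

x' = 473; buyers pay €53; sellers receive €87

Pre-subsidy: 112.125 - 0.125x = 310/9 + (1/9)x gives x* = 329 and P* = 71.
With the rebate, buyers effectively pay Pb = Ps − 34, where Ps is the price sellers receive.
On the curves, Pb = 112.125 - 0.125x and Ps = 310/9 + (1/9)x; the wedge Ps − Pb = 34 gives 310/9 + (1/9)x − (112.125 - 0.125x) = 34, so x' = 473.
Then Pb = 112.125 − 0.125·473 = 53 and Ps = 310/9 + (1/9)·473 = 87.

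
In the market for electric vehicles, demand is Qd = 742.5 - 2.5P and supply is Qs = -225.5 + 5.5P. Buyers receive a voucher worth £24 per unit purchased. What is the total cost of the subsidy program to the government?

Government cost = £11550

Pre-subsidy: 742.5 - 2.5P = -225.5 + 5.5P gives P* = 121, Q* = 440.
With the rebate, buyers effectively pay Pb = Ps − 24, where Ps is the price sellers receive.
Demand in terms of Ps becomes Qd = 742.5 − 2.5(Ps − 24) = 802.5 - 2.5Ps. Setting this equal to supply: 802.5 - 2.5Ps = -225.5 + 5.5Ps, so Ps = 128.5.
Buyers pay Pb = 128.5 − 24 = 104.5; Q' = -225.5 + 5.5·128.5 = 481.25.
Government outlay = subsidy × quantity = 24 × 481.25 = 11550.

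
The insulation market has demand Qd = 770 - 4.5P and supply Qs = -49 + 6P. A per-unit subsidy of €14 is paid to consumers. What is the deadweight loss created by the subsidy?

Deadweight loss = €252

Pre-subsidy: 770 - 4.5P = -49 + 6P gives P* = 78, Q* = 419.
With the rebate, buyers effectively pay Pb = Ps − 14, where Ps is the price sellers receive.
Demand in terms of Ps becomes Qd = 770 − 4.5(Ps − 14) = 833 - 4.5Ps. Setting this equal to supply: 833 - 4.5Ps = -49 + 6Ps, so Ps = 84.
Buyers pay Pb = 84 − 14 = 70; Q' = -49 + 6·84 = 455.
The subsidy expands output by 455 − 419 = 36 past the efficient level; on those units the gap between marginal cost and willingness to pay runs from 0 up to 14.
DWL = ½ × 14 × 36 = 252.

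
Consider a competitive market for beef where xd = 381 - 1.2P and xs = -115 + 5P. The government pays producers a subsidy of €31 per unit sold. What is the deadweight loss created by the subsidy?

Pre-subsidy: 381 - 1.2P = -115 + 5P gives P* = 80, x* = 285.
With the subsidy, sellers receive Ps = Pb + 31 for each unit, where Pb is the price buyers pay.
Supply in terms of Pb becomes xs = -115 + 5(Pb + 31) = 40 + 5Pb. Setting this equal to demand: 381 - 1.2Pb = 40 + 5Pb, so Pb = 55.
Sellers receive Ps = 55 + 31 = 86; x' = 381 − 1.2·55 = 315.
The subsidy expands output by 315 − 285 = 30 past the efficient level; on those units the gap between marginal cost and willingness to pay runs from 0 up to 31.
DWL = ½ × 31 × 30 = 465.

Deadweight loss = €465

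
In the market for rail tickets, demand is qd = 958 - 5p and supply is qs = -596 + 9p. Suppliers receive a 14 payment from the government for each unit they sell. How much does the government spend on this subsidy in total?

Pre-subsidy: 958 - 5p = -596 + 9p gives p* = 111, q* = 403.
With the subsidy, sellers receive ps = pb + 14 for each unit, where pb is the price buyers pay.
Supply in terms of pb becomes qs = -596 + 9(pb + 14) = -470 + 9pb. Setting this equal to demand: 958 - 5pb = -470 + 9pb, so pb = 102.
Sellers receive ps = 102 + 14 = 116; q' = 958 − 5·102 = 448.
Government outlay = subsidy × quantity = 14 × 448 = 6272.

Government cost = 6272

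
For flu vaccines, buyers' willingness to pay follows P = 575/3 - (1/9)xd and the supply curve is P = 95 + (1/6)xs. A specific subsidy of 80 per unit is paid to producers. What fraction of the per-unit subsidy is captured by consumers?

Pre-subsidy: 575/3 - (1/9)x = 95 + (1/6)x gives x* = 348 and P* = 153.
With the subsidy, sellers receive Ps = Pb + 80 for each unit, where Pb is the price buyers pay.
On the curves, Pb = 575/3 - (1/9)x and Ps = 95 + (1/6)x; the wedge Ps − Pb = 80 gives 95 + (1/6)x − (575/3 - (1/9)x) = 80, so x' = 636.
Then Pb = 575/3 − (1/9)·636 = 121 and Ps = 95 + (1/6)·636 = 201.
Buyers' price falls by P* − Pb = 153 − 121 = 32; sellers' price rises by Ps − P* = 201 − 153 = 48.
So consumers capture 32/80 = 0.4 of each unit of subsidy.

Consumer share = 0.4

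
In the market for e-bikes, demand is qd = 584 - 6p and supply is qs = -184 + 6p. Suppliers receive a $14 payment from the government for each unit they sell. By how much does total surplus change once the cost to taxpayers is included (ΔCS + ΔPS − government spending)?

Pre-subsidy: 584 - 6p = -184 + 6p gives p* = 64, q* = 200.
With the subsidy, sellers receive ps = pb + 14 for each unit, where pb is the price buyers pay.
Supply in terms of pb becomes qs = -184 + 6(pb + 14) = -100 + 6pb. Setting this equal to demand: 584 - 6pb = -100 + 6pb, so pb = 57.
Sellers receive ps = 57 + 14 = 71; q' = 584 − 6·57 = 242.
ΔCS = ½(200 + 242)(64 − 57) = 1547; ΔPS = ½(200 + 242)(71 − 64) = 1547.
Government spending = 14 × 242 = 3388.
Net change = 1547 + 1547 − 3388 = -294. The loss equals the DWL triangle ½·14·42.

Net change in total surplus = -$294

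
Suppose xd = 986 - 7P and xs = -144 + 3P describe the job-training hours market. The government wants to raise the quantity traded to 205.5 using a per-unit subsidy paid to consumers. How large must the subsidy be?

At x = 205.5, invert demand for the buyer price: Pb = (986 − 205.5)/7 = 111.5; invert supply for the seller price: Ps = (205.5 − (-144))/3 = 116.5.
The subsidy must fill the gap: s = Ps − Pb = 116.5 − 111.5 = 5.

Required subsidy s = 5 per unit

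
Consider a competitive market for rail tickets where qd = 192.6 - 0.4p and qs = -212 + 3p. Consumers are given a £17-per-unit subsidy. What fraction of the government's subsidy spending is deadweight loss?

Pre-subsidy: 192.6 - 0.4p = -212 + 3p gives p* = 119, q* = 145.
With the rebate, buyers effectively pay pb = ps − 17, where ps is the price sellers receive.
Demand in terms of ps becomes qd = 192.6 − 0.4(ps − 17) = 199.4 - 0.4ps. Setting this equal to supply: 199.4 - 0.4ps = -212 + 3ps, so ps = 121.
Buyers pay pb = 121 − 17 = 104; q' = -212 + 3·121 = 151.
ΔCS = ½(145 + 151)(119 − 104) = 2220; ΔPS = ½(145 + 151)(121 − 119) = 296.
Government spending = 17 × 151 = 2567.
DWL = ½ × 17 × (151 − 145) = 51; fraction = 51 / 2567 = 3/151.

DWL / government spending = 3/151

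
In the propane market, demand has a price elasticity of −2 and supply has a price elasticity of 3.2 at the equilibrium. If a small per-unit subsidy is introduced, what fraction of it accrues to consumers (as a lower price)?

For a small subsidy around the equilibrium, the benefit split depends on the relative slopes, which at a point are proportional to the elasticities.
Buyer share = εs/(εs + |εd|) = 3.2/(3.2 + 2) = 8/13; seller share = |εd|/(εs + |εd|) = 5/13.

Consumer share = 8/13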